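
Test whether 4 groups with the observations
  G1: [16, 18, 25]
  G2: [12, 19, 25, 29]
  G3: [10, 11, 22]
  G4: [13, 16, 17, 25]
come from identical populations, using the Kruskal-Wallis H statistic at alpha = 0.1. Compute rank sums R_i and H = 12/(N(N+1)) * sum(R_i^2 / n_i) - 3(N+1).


Step 1: Combine all N = 14 observations and assign midranks.
sorted (value, group, rank): (10,G3,1), (11,G3,2), (12,G2,3), (13,G4,4), (16,G1,5.5), (16,G4,5.5), (17,G4,7), (18,G1,8), (19,G2,9), (22,G3,10), (25,G1,12), (25,G2,12), (25,G4,12), (29,G2,14)
Step 2: Sum ranks within each group.
R_1 = 25.5 (n_1 = 3)
R_2 = 38 (n_2 = 4)
R_3 = 13 (n_3 = 3)
R_4 = 28.5 (n_4 = 4)
Step 3: H = 12/(N(N+1)) * sum(R_i^2/n_i) - 3(N+1)
     = 12/(14*15) * (25.5^2/3 + 38^2/4 + 13^2/3 + 28.5^2/4) - 3*15
     = 0.057143 * 837.146 - 45
     = 2.836905.
Step 4: Ties present; correction factor C = 1 - 30/(14^3 - 14) = 0.989011. Corrected H = 2.836905 / 0.989011 = 2.868426.
Step 5: Under H0, H ~ chi^2(3); p-value = 0.412359.
Step 6: alpha = 0.1. fail to reject H0.

H = 2.8684, df = 3, p = 0.412359, fail to reject H0.


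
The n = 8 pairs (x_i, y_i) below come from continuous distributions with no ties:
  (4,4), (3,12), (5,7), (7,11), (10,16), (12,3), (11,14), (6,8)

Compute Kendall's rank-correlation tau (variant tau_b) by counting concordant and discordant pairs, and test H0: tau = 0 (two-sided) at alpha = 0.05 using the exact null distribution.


Step 1: Enumerate the 28 unordered pairs (i,j) with i<j and classify each by sign(x_j-x_i) * sign(y_j-y_i).
  (1,2):dx=-1,dy=+8->D; (1,3):dx=+1,dy=+3->C; (1,4):dx=+3,dy=+7->C; (1,5):dx=+6,dy=+12->C
  (1,6):dx=+8,dy=-1->D; (1,7):dx=+7,dy=+10->C; (1,8):dx=+2,dy=+4->C; (2,3):dx=+2,dy=-5->D
  (2,4):dx=+4,dy=-1->D; (2,5):dx=+7,dy=+4->C; (2,6):dx=+9,dy=-9->D; (2,7):dx=+8,dy=+2->C
  (2,8):dx=+3,dy=-4->D; (3,4):dx=+2,dy=+4->C; (3,5):dx=+5,dy=+9->C; (3,6):dx=+7,dy=-4->D
  (3,7):dx=+6,dy=+7->C; (3,8):dx=+1,dy=+1->C; (4,5):dx=+3,dy=+5->C; (4,6):dx=+5,dy=-8->D
  (4,7):dx=+4,dy=+3->C; (4,8):dx=-1,dy=-3->C; (5,6):dx=+2,dy=-13->D; (5,7):dx=+1,dy=-2->D
  (5,8):dx=-4,dy=-8->C; (6,7):dx=-1,dy=+11->D; (6,8):dx=-6,dy=+5->D; (7,8):dx=-5,dy=-6->C
Step 2: C = 16, D = 12, total pairs = 28.
Step 3: tau = (C - D)/(n(n-1)/2) = (16 - 12)/28 = 0.142857.
Step 4: Exact two-sided p-value (enumerate n! = 40320 permutations of y under H0): p = 0.719544.
Step 5: alpha = 0.05. fail to reject H0.

tau_b = 0.1429 (C=16, D=12), p = 0.719544, fail to reject H0.


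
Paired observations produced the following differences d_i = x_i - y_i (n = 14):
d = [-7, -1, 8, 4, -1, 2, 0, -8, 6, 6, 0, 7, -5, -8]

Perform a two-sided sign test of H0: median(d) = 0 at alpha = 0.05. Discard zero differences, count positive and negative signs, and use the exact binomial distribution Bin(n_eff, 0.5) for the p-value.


Step 1: Discard zero differences. Original n = 14; n_eff = number of nonzero differences = 12.
Nonzero differences (with sign): -7, -1, +8, +4, -1, +2, -8, +6, +6, +7, -5, -8
Step 2: Count signs: positive = 6, negative = 6.
Step 3: Under H0: P(positive) = 0.5, so the number of positives S ~ Bin(12, 0.5).
Step 4: Two-sided exact p-value = sum of Bin(12,0.5) probabilities at or below the observed probability = 1.000000.
Step 5: alpha = 0.05. fail to reject H0.

n_eff = 12, pos = 6, neg = 6, p = 1.000000, fail to reject H0.


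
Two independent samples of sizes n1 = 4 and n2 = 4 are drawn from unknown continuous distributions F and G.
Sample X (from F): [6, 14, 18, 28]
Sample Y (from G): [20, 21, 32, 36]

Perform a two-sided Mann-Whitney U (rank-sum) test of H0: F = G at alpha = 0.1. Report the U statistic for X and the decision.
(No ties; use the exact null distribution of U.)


Step 1: Combine and sort all 8 observations; assign midranks.
sorted (value, group): (6,X), (14,X), (18,X), (20,Y), (21,Y), (28,X), (32,Y), (36,Y)
ranks: 6->1, 14->2, 18->3, 20->4, 21->5, 28->6, 32->7, 36->8
Step 2: Rank sum for X: R1 = 1 + 2 + 3 + 6 = 12.
Step 3: U_X = R1 - n1(n1+1)/2 = 12 - 4*5/2 = 12 - 10 = 2.
       U_Y = n1*n2 - U_X = 16 - 2 = 14.
Step 4: No ties, so the exact null distribution of U (based on enumerating the C(8,4) = 70 equally likely rank assignments) gives the two-sided p-value.
Step 5: p-value = 0.114286; compare to alpha = 0.1. fail to reject H0.

U_X = 2, p = 0.114286, fail to reject H0 at alpha = 0.1.


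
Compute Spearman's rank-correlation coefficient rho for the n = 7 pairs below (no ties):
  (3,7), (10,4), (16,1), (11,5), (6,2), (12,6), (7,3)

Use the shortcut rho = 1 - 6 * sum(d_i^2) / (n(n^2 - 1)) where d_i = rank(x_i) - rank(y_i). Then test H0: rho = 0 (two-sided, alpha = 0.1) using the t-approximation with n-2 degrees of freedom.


Step 1: Rank x and y separately (midranks; no ties here).
rank(x): 3->1, 10->4, 16->7, 11->5, 6->2, 12->6, 7->3
rank(y): 7->7, 4->4, 1->1, 5->5, 2->2, 6->6, 3->3
Step 2: d_i = R_x(i) - R_y(i); compute d_i^2.
  (1-7)^2=36, (4-4)^2=0, (7-1)^2=36, (5-5)^2=0, (2-2)^2=0, (6-6)^2=0, (3-3)^2=0
sum(d^2) = 72.
Step 3: rho = 1 - 6*72 / (7*(7^2 - 1)) = 1 - 432/336 = -0.285714.
Step 4: Under H0, t = rho * sqrt((n-2)/(1-rho^2)) = -0.6667 ~ t(5).
Step 5: Two-sided p-value from the t-distribution with 5 df = 0.534509.
Step 6: alpha = 0.1. fail to reject H0.

rho = -0.2857, p = 0.534509, fail to reject H0 at alpha = 0.1.


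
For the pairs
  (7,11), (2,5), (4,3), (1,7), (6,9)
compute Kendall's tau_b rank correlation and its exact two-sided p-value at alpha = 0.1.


Step 1: Enumerate the 10 unordered pairs (i,j) with i<j and classify each by sign(x_j-x_i) * sign(y_j-y_i).
  (1,2):dx=-5,dy=-6->C; (1,3):dx=-3,dy=-8->C; (1,4):dx=-6,dy=-4->C; (1,5):dx=-1,dy=-2->C
  (2,3):dx=+2,dy=-2->D; (2,4):dx=-1,dy=+2->D; (2,5):dx=+4,dy=+4->C; (3,4):dx=-3,dy=+4->D
  (3,5):dx=+2,dy=+6->C; (4,5):dx=+5,dy=+2->C
Step 2: C = 7, D = 3, total pairs = 10.
Step 3: tau = (C - D)/(n(n-1)/2) = (7 - 3)/10 = 0.400000.
Step 4: Exact two-sided p-value (enumerate n! = 120 permutations of y under H0): p = 0.483333.
Step 5: alpha = 0.1. fail to reject H0.

tau_b = 0.4000 (C=7, D=3), p = 0.483333, fail to reject H0.


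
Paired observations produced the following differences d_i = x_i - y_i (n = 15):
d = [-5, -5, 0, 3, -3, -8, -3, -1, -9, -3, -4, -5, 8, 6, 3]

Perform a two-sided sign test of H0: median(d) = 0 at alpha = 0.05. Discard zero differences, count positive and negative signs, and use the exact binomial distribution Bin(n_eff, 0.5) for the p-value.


Step 1: Discard zero differences. Original n = 15; n_eff = number of nonzero differences = 14.
Nonzero differences (with sign): -5, -5, +3, -3, -8, -3, -1, -9, -3, -4, -5, +8, +6, +3
Step 2: Count signs: positive = 4, negative = 10.
Step 3: Under H0: P(positive) = 0.5, so the number of positives S ~ Bin(14, 0.5).
Step 4: Two-sided exact p-value = sum of Bin(14,0.5) probabilities at or below the observed probability = 0.179565.
Step 5: alpha = 0.05. fail to reject H0.

n_eff = 14, pos = 4, neg = 10, p = 0.179565, fail to reject H0.


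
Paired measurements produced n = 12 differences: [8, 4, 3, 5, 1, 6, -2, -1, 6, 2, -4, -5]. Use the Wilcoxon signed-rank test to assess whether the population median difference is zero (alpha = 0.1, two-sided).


Step 1: Drop any zero differences (none here) and take |d_i|.
|d| = [8, 4, 3, 5, 1, 6, 2, 1, 6, 2, 4, 5]
Step 2: Midrank |d_i| (ties get averaged ranks).
ranks: |8|->12, |4|->6.5, |3|->5, |5|->8.5, |1|->1.5, |6|->10.5, |2|->3.5, |1|->1.5, |6|->10.5, |2|->3.5, |4|->6.5, |5|->8.5
Step 3: Attach original signs; sum ranks with positive sign and with negative sign.
W+ = 12 + 6.5 + 5 + 8.5 + 1.5 + 10.5 + 10.5 + 3.5 = 58
W- = 3.5 + 1.5 + 6.5 + 8.5 = 20
(Check: W+ + W- = 78 should equal n(n+1)/2 = 78.)
Step 4: Test statistic W = min(W+, W-) = 20.
Step 5: Ties in |d|, so use the tie-corrected normal approximation.
        E[W] = n(n+1)/4 = 12*13/4 = 39.
        Tie groups: |d|=1 (t=2), |d|=2 (t=2), |d|=4 (t=2), |d|=5 (t=2), |d|=6 (t=2); sum(t^3 - t) = 30.
        Var[W] = n(n+1)(2n+1)/24 - sum(t^3-t)/48 = 3900/24 - 30/48 = 161.875.
        z = (W - E[W]) / sqrt(Var[W]) = (20 - 39) / 12.7230 = -1.4934.
        Two-sided p = 2*Phi(z) = 0.135344.
Step 6: alpha = 0.1. fail to reject H0.

W+ = 58, W- = 20, W = min = 20, p = 0.135344, fail to reject H0.


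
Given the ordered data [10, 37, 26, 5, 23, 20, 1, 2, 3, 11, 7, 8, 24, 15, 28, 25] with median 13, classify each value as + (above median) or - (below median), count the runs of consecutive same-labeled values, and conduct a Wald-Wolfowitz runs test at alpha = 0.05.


Step 1: Compute median = 13; label A = above, B = below.
Labels in order: BAABAABBBBBBAAAA  (n_A = 8, n_B = 8)
Step 2: Count runs R = 6.
Step 3: Under H0 (random ordering), E[R] = 2*n_A*n_B/(n_A+n_B) + 1 = 2*8*8/16 + 1 = 9.0000.
        Var[R] = 2*n_A*n_B*(2*n_A*n_B - n_A - n_B) / ((n_A+n_B)^2 * (n_A+n_B-1)) = 14336/3840 = 3.7333.
        SD[R] = 1.9322.
Step 4: Continuity-corrected z = (R + 0.5 - E[R]) / SD[R] = (6 + 0.5 - 9.0000) / 1.9322 = -1.2939.
Step 5: Two-sided p-value via normal approximation = 2*(1 - Phi(|z|)) = 0.195709.
Step 6: alpha = 0.05. fail to reject H0.

R = 6, z = -1.2939, p = 0.195709, fail to reject H0.


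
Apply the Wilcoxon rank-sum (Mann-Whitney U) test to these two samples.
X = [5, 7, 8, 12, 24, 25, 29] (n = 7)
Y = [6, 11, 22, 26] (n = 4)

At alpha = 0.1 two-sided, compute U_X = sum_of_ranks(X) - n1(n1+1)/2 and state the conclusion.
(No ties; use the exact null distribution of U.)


Step 1: Combine and sort all 11 observations; assign midranks.
sorted (value, group): (5,X), (6,Y), (7,X), (8,X), (11,Y), (12,X), (22,Y), (24,X), (25,X), (26,Y), (29,X)
ranks: 5->1, 6->2, 7->3, 8->4, 11->5, 12->6, 22->7, 24->8, 25->9, 26->10, 29->11
Step 2: Rank sum for X: R1 = 1 + 3 + 4 + 6 + 8 + 9 + 11 = 42.
Step 3: U_X = R1 - n1(n1+1)/2 = 42 - 7*8/2 = 42 - 28 = 14.
       U_Y = n1*n2 - U_X = 28 - 14 = 14.
Step 4: No ties, so the exact null distribution of U (based on enumerating the C(11,7) = 330 equally likely rank assignments) gives the two-sided p-value.
Step 5: p-value = 1.000000; compare to alpha = 0.1. fail to reject H0.

U_X = 14, p = 1.000000, fail to reject H0 at alpha = 0.1.


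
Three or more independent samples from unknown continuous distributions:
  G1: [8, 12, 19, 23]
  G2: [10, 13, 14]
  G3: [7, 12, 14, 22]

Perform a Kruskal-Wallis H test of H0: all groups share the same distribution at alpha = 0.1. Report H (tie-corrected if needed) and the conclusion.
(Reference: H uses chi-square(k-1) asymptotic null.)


Step 1: Combine all N = 11 observations and assign midranks.
sorted (value, group, rank): (7,G3,1), (8,G1,2), (10,G2,3), (12,G1,4.5), (12,G3,4.5), (13,G2,6), (14,G2,7.5), (14,G3,7.5), (19,G1,9), (22,G3,10), (23,G1,11)
Step 2: Sum ranks within each group.
R_1 = 26.5 (n_1 = 4)
R_2 = 16.5 (n_2 = 3)
R_3 = 23 (n_3 = 4)
Step 3: H = 12/(N(N+1)) * sum(R_i^2/n_i) - 3(N+1)
     = 12/(11*12) * (26.5^2/4 + 16.5^2/3 + 23^2/4) - 3*12
     = 0.090909 * 398.562 - 36
     = 0.232955.
Step 4: Ties present; correction factor C = 1 - 12/(11^3 - 11) = 0.990909. Corrected H = 0.232955 / 0.990909 = 0.235092.
Step 5: Under H0, H ~ chi^2(2); p-value = 0.889100.
Step 6: alpha = 0.1. fail to reject H0.

H = 0.2351, df = 2, p = 0.889100, fail to reject H0.


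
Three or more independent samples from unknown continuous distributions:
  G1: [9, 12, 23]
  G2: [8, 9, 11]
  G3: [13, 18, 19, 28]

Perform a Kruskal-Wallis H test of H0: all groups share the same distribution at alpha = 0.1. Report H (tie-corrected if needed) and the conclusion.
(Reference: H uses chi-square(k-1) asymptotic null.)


Step 1: Combine all N = 10 observations and assign midranks.
sorted (value, group, rank): (8,G2,1), (9,G1,2.5), (9,G2,2.5), (11,G2,4), (12,G1,5), (13,G3,6), (18,G3,7), (19,G3,8), (23,G1,9), (28,G3,10)
Step 2: Sum ranks within each group.
R_1 = 16.5 (n_1 = 3)
R_2 = 7.5 (n_2 = 3)
R_3 = 31 (n_3 = 4)
Step 3: H = 12/(N(N+1)) * sum(R_i^2/n_i) - 3(N+1)
     = 12/(10*11) * (16.5^2/3 + 7.5^2/3 + 31^2/4) - 3*11
     = 0.109091 * 349.75 - 33
     = 5.154545.
Step 4: Ties present; correction factor C = 1 - 6/(10^3 - 10) = 0.993939. Corrected H = 5.154545 / 0.993939 = 5.185976.
Step 5: Under H0, H ~ chi^2(2); p-value = 0.074796.
Step 6: alpha = 0.1. reject H0.

H = 5.1860, df = 2, p = 0.074796, reject H0.


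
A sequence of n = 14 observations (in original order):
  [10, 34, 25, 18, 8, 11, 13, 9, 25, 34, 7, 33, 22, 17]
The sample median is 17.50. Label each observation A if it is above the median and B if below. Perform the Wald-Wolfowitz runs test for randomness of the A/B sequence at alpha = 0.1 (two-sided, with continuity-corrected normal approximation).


Step 1: Compute median = 17.50; label A = above, B = below.
Labels in order: BAAABBBBAABAAB  (n_A = 7, n_B = 7)
Step 2: Count runs R = 7.
Step 3: Under H0 (random ordering), E[R] = 2*n_A*n_B/(n_A+n_B) + 1 = 2*7*7/14 + 1 = 8.0000.
        Var[R] = 2*n_A*n_B*(2*n_A*n_B - n_A - n_B) / ((n_A+n_B)^2 * (n_A+n_B-1)) = 8232/2548 = 3.2308.
        SD[R] = 1.7974.
Step 4: Continuity-corrected z = (R + 0.5 - E[R]) / SD[R] = (7 + 0.5 - 8.0000) / 1.7974 = -0.2782.
Step 5: Two-sided p-value via normal approximation = 2*(1 - Phi(|z|)) = 0.780879.
Step 6: alpha = 0.1. fail to reject H0.

R = 7, z = -0.2782, p = 0.780879, fail to reject H0.


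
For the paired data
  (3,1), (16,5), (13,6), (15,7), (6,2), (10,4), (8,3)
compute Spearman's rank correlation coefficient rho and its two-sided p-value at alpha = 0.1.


Step 1: Rank x and y separately (midranks; no ties here).
rank(x): 3->1, 16->7, 13->5, 15->6, 6->2, 10->4, 8->3
rank(y): 1->1, 5->5, 6->6, 7->7, 2->2, 4->4, 3->3
Step 2: d_i = R_x(i) - R_y(i); compute d_i^2.
  (1-1)^2=0, (7-5)^2=4, (5-6)^2=1, (6-7)^2=1, (2-2)^2=0, (4-4)^2=0, (3-3)^2=0
sum(d^2) = 6.
Step 3: rho = 1 - 6*6 / (7*(7^2 - 1)) = 1 - 36/336 = 0.892857.
Step 4: Under H0, t = rho * sqrt((n-2)/(1-rho^2)) = 4.4333 ~ t(5).
Step 5: Two-sided p-value from the t-distribution with 5 df = 0.006807.
Step 6: alpha = 0.1. reject H0.

rho = 0.8929, p = 0.006807, reject H0 at alpha = 0.1.


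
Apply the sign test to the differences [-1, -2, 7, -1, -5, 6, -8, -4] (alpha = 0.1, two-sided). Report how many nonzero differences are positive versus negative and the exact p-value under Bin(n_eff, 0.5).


Step 1: Discard zero differences. Original n = 8; n_eff = number of nonzero differences = 8.
Nonzero differences (with sign): -1, -2, +7, -1, -5, +6, -8, -4
Step 2: Count signs: positive = 2, negative = 6.
Step 3: Under H0: P(positive) = 0.5, so the number of positives S ~ Bin(8, 0.5).
Step 4: Two-sided exact p-value = sum of Bin(8,0.5) probabilities at or below the observed probability = 0.289062.
Step 5: alpha = 0.1. fail to reject H0.

n_eff = 8, pos = 2, neg = 6, p = 0.289062, fail to reject H0.


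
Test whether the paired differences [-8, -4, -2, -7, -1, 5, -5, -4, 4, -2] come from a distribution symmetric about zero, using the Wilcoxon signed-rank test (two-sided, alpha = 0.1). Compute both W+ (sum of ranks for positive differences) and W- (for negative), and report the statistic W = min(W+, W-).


Step 1: Drop any zero differences (none here) and take |d_i|.
|d| = [8, 4, 2, 7, 1, 5, 5, 4, 4, 2]
Step 2: Midrank |d_i| (ties get averaged ranks).
ranks: |8|->10, |4|->5, |2|->2.5, |7|->9, |1|->1, |5|->7.5, |5|->7.5, |4|->5, |4|->5, |2|->2.5
Step 3: Attach original signs; sum ranks with positive sign and with negative sign.
W+ = 7.5 + 5 = 12.5
W- = 10 + 5 + 2.5 + 9 + 1 + 7.5 + 5 + 2.5 = 42.5
(Check: W+ + W- = 55 should equal n(n+1)/2 = 55.)
Step 4: Test statistic W = min(W+, W-) = 12.5.
Step 5: Ties in |d|, so use the tie-corrected normal approximation.
        E[W] = n(n+1)/4 = 10*11/4 = 27.5.
        Tie groups: |d|=2 (t=2), |d|=4 (t=3), |d|=5 (t=2); sum(t^3 - t) = 36.
        Var[W] = n(n+1)(2n+1)/24 - sum(t^3-t)/48 = 2310/24 - 36/48 = 95.5.
        z = (W - E[W]) / sqrt(Var[W]) = (12.5 - 27.5) / 9.7724 = -1.5349.
        Two-sided p = 2*Phi(z) = 0.124800.
Step 6: alpha = 0.1. fail to reject H0.

W+ = 12.5, W- = 42.5, W = min = 12.5, p = 0.124800, fail to reject H0.


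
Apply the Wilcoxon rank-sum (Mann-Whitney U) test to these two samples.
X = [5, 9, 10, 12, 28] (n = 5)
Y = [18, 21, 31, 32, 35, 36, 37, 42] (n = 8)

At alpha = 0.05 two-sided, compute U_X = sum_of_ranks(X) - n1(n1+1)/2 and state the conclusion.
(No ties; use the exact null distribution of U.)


Step 1: Combine and sort all 13 observations; assign midranks.
sorted (value, group): (5,X), (9,X), (10,X), (12,X), (18,Y), (21,Y), (28,X), (31,Y), (32,Y), (35,Y), (36,Y), (37,Y), (42,Y)
ranks: 5->1, 9->2, 10->3, 12->4, 18->5, 21->6, 28->7, 31->8, 32->9, 35->10, 36->11, 37->12, 42->13
Step 2: Rank sum for X: R1 = 1 + 2 + 3 + 4 + 7 = 17.
Step 3: U_X = R1 - n1(n1+1)/2 = 17 - 5*6/2 = 17 - 15 = 2.
       U_Y = n1*n2 - U_X = 40 - 2 = 38.
Step 4: No ties, so the exact null distribution of U (based on enumerating the C(13,5) = 1287 equally likely rank assignments) gives the two-sided p-value.
Step 5: p-value = 0.006216; compare to alpha = 0.05. reject H0.

U_X = 2, p = 0.006216, reject H0 at alpha = 0.05.


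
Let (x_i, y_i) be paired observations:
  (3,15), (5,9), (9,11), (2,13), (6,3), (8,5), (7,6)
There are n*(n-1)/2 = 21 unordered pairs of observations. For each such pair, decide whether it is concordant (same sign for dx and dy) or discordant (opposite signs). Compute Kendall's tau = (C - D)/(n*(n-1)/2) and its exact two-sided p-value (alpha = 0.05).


Step 1: Enumerate the 21 unordered pairs (i,j) with i<j and classify each by sign(x_j-x_i) * sign(y_j-y_i).
  (1,2):dx=+2,dy=-6->D; (1,3):dx=+6,dy=-4->D; (1,4):dx=-1,dy=-2->C; (1,5):dx=+3,dy=-12->D
  (1,6):dx=+5,dy=-10->D; (1,7):dx=+4,dy=-9->D; (2,3):dx=+4,dy=+2->C; (2,4):dx=-3,dy=+4->D
  (2,5):dx=+1,dy=-6->D; (2,6):dx=+3,dy=-4->D; (2,7):dx=+2,dy=-3->D; (3,4):dx=-7,dy=+2->D
  (3,5):dx=-3,dy=-8->C; (3,6):dx=-1,dy=-6->C; (3,7):dx=-2,dy=-5->C; (4,5):dx=+4,dy=-10->D
  (4,6):dx=+6,dy=-8->D; (4,7):dx=+5,dy=-7->D; (5,6):dx=+2,dy=+2->C; (5,7):dx=+1,dy=+3->C
  (6,7):dx=-1,dy=+1->D
Step 2: C = 7, D = 14, total pairs = 21.
Step 3: tau = (C - D)/(n(n-1)/2) = (7 - 14)/21 = -0.333333.
Step 4: Exact two-sided p-value (enumerate n! = 5040 permutations of y under H0): p = 0.381349.
Step 5: alpha = 0.05. fail to reject H0.

tau_b = -0.3333 (C=7, D=14), p = 0.381349, fail to reject H0.


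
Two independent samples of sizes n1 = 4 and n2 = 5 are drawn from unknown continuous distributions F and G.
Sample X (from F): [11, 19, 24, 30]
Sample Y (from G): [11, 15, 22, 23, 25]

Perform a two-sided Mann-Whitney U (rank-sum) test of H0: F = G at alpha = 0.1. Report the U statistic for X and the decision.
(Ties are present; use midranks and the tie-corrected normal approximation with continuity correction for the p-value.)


Step 1: Combine and sort all 9 observations; assign midranks.
sorted (value, group): (11,X), (11,Y), (15,Y), (19,X), (22,Y), (23,Y), (24,X), (25,Y), (30,X)
ranks: 11->1.5, 11->1.5, 15->3, 19->4, 22->5, 23->6, 24->7, 25->8, 30->9
Step 2: Rank sum for X: R1 = 1.5 + 4 + 7 + 9 = 21.5.
Step 3: U_X = R1 - n1(n1+1)/2 = 21.5 - 4*5/2 = 21.5 - 10 = 11.5.
       U_Y = n1*n2 - U_X = 20 - 11.5 = 8.5.
Step 4: Ties are present, so use the tie-corrected normal approximation (with continuity correction) for the p-value.
Step 5: p-value = 0.805701; compare to alpha = 0.1. fail to reject H0.

U_X = 11.5, p = 0.805701, fail to reject H0 at alpha = 0.1.


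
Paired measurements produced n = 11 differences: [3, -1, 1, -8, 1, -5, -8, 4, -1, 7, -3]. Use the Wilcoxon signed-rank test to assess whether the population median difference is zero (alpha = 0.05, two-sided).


Step 1: Drop any zero differences (none here) and take |d_i|.
|d| = [3, 1, 1, 8, 1, 5, 8, 4, 1, 7, 3]
Step 2: Midrank |d_i| (ties get averaged ranks).
ranks: |3|->5.5, |1|->2.5, |1|->2.5, |8|->10.5, |1|->2.5, |5|->8, |8|->10.5, |4|->7, |1|->2.5, |7|->9, |3|->5.5
Step 3: Attach original signs; sum ranks with positive sign and with negative sign.
W+ = 5.5 + 2.5 + 2.5 + 7 + 9 = 26.5
W- = 2.5 + 10.5 + 8 + 10.5 + 2.5 + 5.5 = 39.5
(Check: W+ + W- = 66 should equal n(n+1)/2 = 66.)
Step 4: Test statistic W = min(W+, W-) = 26.5.
Step 5: Ties in |d|, so use the tie-corrected normal approximation.
        E[W] = n(n+1)/4 = 11*12/4 = 33.
        Tie groups: |d|=1 (t=4), |d|=3 (t=2), |d|=8 (t=2); sum(t^3 - t) = 72.
        Var[W] = n(n+1)(2n+1)/24 - sum(t^3-t)/48 = 3036/24 - 72/48 = 125.
        z = (W - E[W]) / sqrt(Var[W]) = (26.5 - 33) / 11.1803 = -0.5814.
        Two-sided p = 2*Phi(z) = 0.560986.
Step 6: alpha = 0.05. fail to reject H0.

W+ = 26.5, W- = 39.5, W = min = 26.5, p = 0.560986, fail to reject H0.


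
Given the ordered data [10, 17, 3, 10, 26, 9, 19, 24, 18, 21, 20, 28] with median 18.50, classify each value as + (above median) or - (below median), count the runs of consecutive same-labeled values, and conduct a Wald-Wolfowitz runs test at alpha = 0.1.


Step 1: Compute median = 18.50; label A = above, B = below.
Labels in order: BBBBABAABAAA  (n_A = 6, n_B = 6)
Step 2: Count runs R = 6.
Step 3: Under H0 (random ordering), E[R] = 2*n_A*n_B/(n_A+n_B) + 1 = 2*6*6/12 + 1 = 7.0000.
        Var[R] = 2*n_A*n_B*(2*n_A*n_B - n_A - n_B) / ((n_A+n_B)^2 * (n_A+n_B-1)) = 4320/1584 = 2.7273.
        SD[R] = 1.6514.
Step 4: Continuity-corrected z = (R + 0.5 - E[R]) / SD[R] = (6 + 0.5 - 7.0000) / 1.6514 = -0.3028.
Step 5: Two-sided p-value via normal approximation = 2*(1 - Phi(|z|)) = 0.762069.
Step 6: alpha = 0.1. fail to reject H0.

R = 6, z = -0.3028, p = 0.762069, fail to reject H0.


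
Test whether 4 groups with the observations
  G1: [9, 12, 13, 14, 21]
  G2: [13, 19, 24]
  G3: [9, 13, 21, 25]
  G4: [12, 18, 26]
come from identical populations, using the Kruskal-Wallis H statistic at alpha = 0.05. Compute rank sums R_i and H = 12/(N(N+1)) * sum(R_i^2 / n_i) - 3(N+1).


Step 1: Combine all N = 15 observations and assign midranks.
sorted (value, group, rank): (9,G1,1.5), (9,G3,1.5), (12,G1,3.5), (12,G4,3.5), (13,G1,6), (13,G2,6), (13,G3,6), (14,G1,8), (18,G4,9), (19,G2,10), (21,G1,11.5), (21,G3,11.5), (24,G2,13), (25,G3,14), (26,G4,15)
Step 2: Sum ranks within each group.
R_1 = 30.5 (n_1 = 5)
R_2 = 29 (n_2 = 3)
R_3 = 33 (n_3 = 4)
R_4 = 27.5 (n_4 = 3)
Step 3: H = 12/(N(N+1)) * sum(R_i^2/n_i) - 3(N+1)
     = 12/(15*16) * (30.5^2/5 + 29^2/3 + 33^2/4 + 27.5^2/3) - 3*16
     = 0.050000 * 990.717 - 48
     = 1.535833.
Step 4: Ties present; correction factor C = 1 - 42/(15^3 - 15) = 0.987500. Corrected H = 1.535833 / 0.987500 = 1.555274.
Step 5: Under H0, H ~ chi^2(3); p-value = 0.669573.
Step 6: alpha = 0.05. fail to reject H0.

H = 1.5553, df = 3, p = 0.669573, fail to reject H0.


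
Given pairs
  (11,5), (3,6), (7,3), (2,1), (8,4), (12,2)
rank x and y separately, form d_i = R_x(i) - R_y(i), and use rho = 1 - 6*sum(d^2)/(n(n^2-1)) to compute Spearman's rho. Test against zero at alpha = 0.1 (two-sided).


Step 1: Rank x and y separately (midranks; no ties here).
rank(x): 11->5, 3->2, 7->3, 2->1, 8->4, 12->6
rank(y): 5->5, 6->6, 3->3, 1->1, 4->4, 2->2
Step 2: d_i = R_x(i) - R_y(i); compute d_i^2.
  (5-5)^2=0, (2-6)^2=16, (3-3)^2=0, (1-1)^2=0, (4-4)^2=0, (6-2)^2=16
sum(d^2) = 32.
Step 3: rho = 1 - 6*32 / (6*(6^2 - 1)) = 1 - 192/210 = 0.085714.
Step 4: Under H0, t = rho * sqrt((n-2)/(1-rho^2)) = 0.1721 ~ t(4).
Step 5: Two-sided p-value from the t-distribution with 4 df = 0.871743.
Step 6: alpha = 0.1. fail to reject H0.

rho = 0.0857, p = 0.871743, fail to reject H0 at alpha = 0.1.


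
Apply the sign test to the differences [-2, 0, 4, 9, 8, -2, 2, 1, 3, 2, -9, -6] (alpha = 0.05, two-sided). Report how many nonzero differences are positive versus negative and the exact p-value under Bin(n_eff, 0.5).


Step 1: Discard zero differences. Original n = 12; n_eff = number of nonzero differences = 11.
Nonzero differences (with sign): -2, +4, +9, +8, -2, +2, +1, +3, +2, -9, -6
Step 2: Count signs: positive = 7, negative = 4.
Step 3: Under H0: P(positive) = 0.5, so the number of positives S ~ Bin(11, 0.5).
Step 4: Two-sided exact p-value = sum of Bin(11,0.5) probabilities at or below the observed probability = 0.548828.
Step 5: alpha = 0.05. fail to reject H0.

n_eff = 11, pos = 7, neg = 4, p = 0.548828, fail to reject H0.


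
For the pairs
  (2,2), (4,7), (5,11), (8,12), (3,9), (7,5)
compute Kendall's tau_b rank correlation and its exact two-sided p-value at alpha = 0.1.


Step 1: Enumerate the 15 unordered pairs (i,j) with i<j and classify each by sign(x_j-x_i) * sign(y_j-y_i).
  (1,2):dx=+2,dy=+5->C; (1,3):dx=+3,dy=+9->C; (1,4):dx=+6,dy=+10->C; (1,5):dx=+1,dy=+7->C
  (1,6):dx=+5,dy=+3->C; (2,3):dx=+1,dy=+4->C; (2,4):dx=+4,dy=+5->C; (2,5):dx=-1,dy=+2->D
  (2,6):dx=+3,dy=-2->D; (3,4):dx=+3,dy=+1->C; (3,5):dx=-2,dy=-2->C; (3,6):dx=+2,dy=-6->D
  (4,5):dx=-5,dy=-3->C; (4,6):dx=-1,dy=-7->C; (5,6):dx=+4,dy=-4->D
Step 2: C = 11, D = 4, total pairs = 15.
Step 3: tau = (C - D)/(n(n-1)/2) = (11 - 4)/15 = 0.466667.
Step 4: Exact two-sided p-value (enumerate n! = 720 permutations of y under H0): p = 0.272222.
Step 5: alpha = 0.1. fail to reject H0.

tau_b = 0.4667 (C=11, D=4), p = 0.272222, fail to reject H0.


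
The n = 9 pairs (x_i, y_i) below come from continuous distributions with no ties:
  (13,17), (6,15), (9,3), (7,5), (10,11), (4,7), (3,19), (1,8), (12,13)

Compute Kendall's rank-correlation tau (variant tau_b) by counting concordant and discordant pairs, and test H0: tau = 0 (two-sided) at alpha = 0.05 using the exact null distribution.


Step 1: Enumerate the 36 unordered pairs (i,j) with i<j and classify each by sign(x_j-x_i) * sign(y_j-y_i).
  (1,2):dx=-7,dy=-2->C; (1,3):dx=-4,dy=-14->C; (1,4):dx=-6,dy=-12->C; (1,5):dx=-3,dy=-6->C
  (1,6):dx=-9,dy=-10->C; (1,7):dx=-10,dy=+2->D; (1,8):dx=-12,dy=-9->C; (1,9):dx=-1,dy=-4->C
  (2,3):dx=+3,dy=-12->D; (2,4):dx=+1,dy=-10->D; (2,5):dx=+4,dy=-4->D; (2,6):dx=-2,dy=-8->C
  (2,7):dx=-3,dy=+4->D; (2,8):dx=-5,dy=-7->C; (2,9):dx=+6,dy=-2->D; (3,4):dx=-2,dy=+2->D
  (3,5):dx=+1,dy=+8->C; (3,6):dx=-5,dy=+4->D; (3,7):dx=-6,dy=+16->D; (3,8):dx=-8,dy=+5->D
  (3,9):dx=+3,dy=+10->C; (4,5):dx=+3,dy=+6->C; (4,6):dx=-3,dy=+2->D; (4,7):dx=-4,dy=+14->D
  (4,8):dx=-6,dy=+3->D; (4,9):dx=+5,dy=+8->C; (5,6):dx=-6,dy=-4->C; (5,7):dx=-7,dy=+8->D
  (5,8):dx=-9,dy=-3->C; (5,9):dx=+2,dy=+2->C; (6,7):dx=-1,dy=+12->D; (6,8):dx=-3,dy=+1->D
  (6,9):dx=+8,dy=+6->C; (7,8):dx=-2,dy=-11->C; (7,9):dx=+9,dy=-6->D; (8,9):dx=+11,dy=+5->C
Step 2: C = 19, D = 17, total pairs = 36.
Step 3: tau = (C - D)/(n(n-1)/2) = (19 - 17)/36 = 0.055556.
Step 4: Exact two-sided p-value (enumerate n! = 362880 permutations of y under H0): p = 0.919455.
Step 5: alpha = 0.05. fail to reject H0.

tau_b = 0.0556 (C=19, D=17), p = 0.919455, fail to reject H0.


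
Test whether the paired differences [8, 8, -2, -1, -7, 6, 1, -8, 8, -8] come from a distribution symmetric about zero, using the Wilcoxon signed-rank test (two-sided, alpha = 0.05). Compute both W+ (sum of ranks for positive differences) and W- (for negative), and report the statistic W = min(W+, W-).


Step 1: Drop any zero differences (none here) and take |d_i|.
|d| = [8, 8, 2, 1, 7, 6, 1, 8, 8, 8]
Step 2: Midrank |d_i| (ties get averaged ranks).
ranks: |8|->8, |8|->8, |2|->3, |1|->1.5, |7|->5, |6|->4, |1|->1.5, |8|->8, |8|->8, |8|->8
Step 3: Attach original signs; sum ranks with positive sign and with negative sign.
W+ = 8 + 8 + 4 + 1.5 + 8 = 29.5
W- = 3 + 1.5 + 5 + 8 + 8 = 25.5
(Check: W+ + W- = 55 should equal n(n+1)/2 = 55.)
Step 4: Test statistic W = min(W+, W-) = 25.5.
Step 5: Ties in |d|, so use the tie-corrected normal approximation.
        E[W] = n(n+1)/4 = 10*11/4 = 27.5.
        Tie groups: |d|=1 (t=2), |d|=8 (t=5); sum(t^3 - t) = 126.
        Var[W] = n(n+1)(2n+1)/24 - sum(t^3-t)/48 = 2310/24 - 126/48 = 93.625.
        z = (W - E[W]) / sqrt(Var[W]) = (25.5 - 27.5) / 9.6760 = -0.2067.
        Two-sided p = 2*Phi(z) = 0.836247.
Step 6: alpha = 0.05. fail to reject H0.

W+ = 29.5, W- = 25.5, W = min = 25.5, p = 0.836247, fail to reject H0.


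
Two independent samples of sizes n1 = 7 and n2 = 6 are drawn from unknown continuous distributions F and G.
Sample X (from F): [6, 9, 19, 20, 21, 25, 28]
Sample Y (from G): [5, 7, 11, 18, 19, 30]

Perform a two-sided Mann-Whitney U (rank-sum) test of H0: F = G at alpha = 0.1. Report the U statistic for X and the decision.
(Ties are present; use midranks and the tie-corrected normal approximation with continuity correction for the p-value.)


Step 1: Combine and sort all 13 observations; assign midranks.
sorted (value, group): (5,Y), (6,X), (7,Y), (9,X), (11,Y), (18,Y), (19,X), (19,Y), (20,X), (21,X), (25,X), (28,X), (30,Y)
ranks: 5->1, 6->2, 7->3, 9->4, 11->5, 18->6, 19->7.5, 19->7.5, 20->9, 21->10, 25->11, 28->12, 30->13
Step 2: Rank sum for X: R1 = 2 + 4 + 7.5 + 9 + 10 + 11 + 12 = 55.5.
Step 3: U_X = R1 - n1(n1+1)/2 = 55.5 - 7*8/2 = 55.5 - 28 = 27.5.
       U_Y = n1*n2 - U_X = 42 - 27.5 = 14.5.
Step 4: Ties are present, so use the tie-corrected normal approximation (with continuity correction) for the p-value.
Step 5: p-value = 0.390714; compare to alpha = 0.1. fail to reject H0.

U_X = 27.5, p = 0.390714, fail to reject H0 at alpha = 0.1.


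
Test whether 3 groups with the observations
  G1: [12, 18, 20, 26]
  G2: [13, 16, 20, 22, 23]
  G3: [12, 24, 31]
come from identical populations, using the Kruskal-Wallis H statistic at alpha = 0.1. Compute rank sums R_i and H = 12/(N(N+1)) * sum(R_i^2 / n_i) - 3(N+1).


Step 1: Combine all N = 12 observations and assign midranks.
sorted (value, group, rank): (12,G1,1.5), (12,G3,1.5), (13,G2,3), (16,G2,4), (18,G1,5), (20,G1,6.5), (20,G2,6.5), (22,G2,8), (23,G2,9), (24,G3,10), (26,G1,11), (31,G3,12)
Step 2: Sum ranks within each group.
R_1 = 24 (n_1 = 4)
R_2 = 30.5 (n_2 = 5)
R_3 = 23.5 (n_3 = 3)
Step 3: H = 12/(N(N+1)) * sum(R_i^2/n_i) - 3(N+1)
     = 12/(12*13) * (24^2/4 + 30.5^2/5 + 23.5^2/3) - 3*13
     = 0.076923 * 514.133 - 39
     = 0.548718.
Step 4: Ties present; correction factor C = 1 - 12/(12^3 - 12) = 0.993007. Corrected H = 0.548718 / 0.993007 = 0.552582.
Step 5: Under H0, H ~ chi^2(2); p-value = 0.758592.
Step 6: alpha = 0.1. fail to reject H0.

H = 0.5526, df = 2, p = 0.758592, fail to reject H0.


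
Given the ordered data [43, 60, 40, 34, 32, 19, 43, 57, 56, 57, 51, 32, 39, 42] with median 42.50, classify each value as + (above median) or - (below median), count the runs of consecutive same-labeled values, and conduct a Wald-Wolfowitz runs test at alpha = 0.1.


Step 1: Compute median = 42.50; label A = above, B = below.
Labels in order: AABBBBAAAAABBB  (n_A = 7, n_B = 7)
Step 2: Count runs R = 4.
Step 3: Under H0 (random ordering), E[R] = 2*n_A*n_B/(n_A+n_B) + 1 = 2*7*7/14 + 1 = 8.0000.
        Var[R] = 2*n_A*n_B*(2*n_A*n_B - n_A - n_B) / ((n_A+n_B)^2 * (n_A+n_B-1)) = 8232/2548 = 3.2308.
        SD[R] = 1.7974.
Step 4: Continuity-corrected z = (R + 0.5 - E[R]) / SD[R] = (4 + 0.5 - 8.0000) / 1.7974 = -1.9472.
Step 5: Two-sided p-value via normal approximation = 2*(1 - Phi(|z|)) = 0.051508.
Step 6: alpha = 0.1. reject H0.

R = 4, z = -1.9472, p = 0.051508, reject H0.


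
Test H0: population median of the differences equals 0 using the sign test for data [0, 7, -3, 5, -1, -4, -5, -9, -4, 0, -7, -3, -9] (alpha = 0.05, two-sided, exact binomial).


Step 1: Discard zero differences. Original n = 13; n_eff = number of nonzero differences = 11.
Nonzero differences (with sign): +7, -3, +5, -1, -4, -5, -9, -4, -7, -3, -9
Step 2: Count signs: positive = 2, negative = 9.
Step 3: Under H0: P(positive) = 0.5, so the number of positives S ~ Bin(11, 0.5).
Step 4: Two-sided exact p-value = sum of Bin(11,0.5) probabilities at or below the observed probability = 0.065430.
Step 5: alpha = 0.05. fail to reject H0.

n_eff = 11, pos = 2, neg = 9, p = 0.065430, fail to reject H0.


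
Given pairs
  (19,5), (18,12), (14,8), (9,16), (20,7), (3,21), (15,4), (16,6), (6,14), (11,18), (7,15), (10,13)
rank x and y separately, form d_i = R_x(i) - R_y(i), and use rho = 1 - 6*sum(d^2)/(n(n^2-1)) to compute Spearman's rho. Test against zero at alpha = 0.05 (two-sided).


Step 1: Rank x and y separately (midranks; no ties here).
rank(x): 19->11, 18->10, 14->7, 9->4, 20->12, 3->1, 15->8, 16->9, 6->2, 11->6, 7->3, 10->5
rank(y): 5->2, 12->6, 8->5, 16->10, 7->4, 21->12, 4->1, 6->3, 14->8, 18->11, 15->9, 13->7
Step 2: d_i = R_x(i) - R_y(i); compute d_i^2.
  (11-2)^2=81, (10-6)^2=16, (7-5)^2=4, (4-10)^2=36, (12-4)^2=64, (1-12)^2=121, (8-1)^2=49, (9-3)^2=36, (2-8)^2=36, (6-11)^2=25, (3-9)^2=36, (5-7)^2=4
sum(d^2) = 508.
Step 3: rho = 1 - 6*508 / (12*(12^2 - 1)) = 1 - 3048/1716 = -0.776224.
Step 4: Under H0, t = rho * sqrt((n-2)/(1-rho^2)) = -3.8934 ~ t(10).
Step 5: Two-sided p-value from the t-distribution with 10 df = 0.002993.
Step 6: alpha = 0.05. reject H0.

rho = -0.7762, p = 0.002993, reject H0 at alpha = 0.05.


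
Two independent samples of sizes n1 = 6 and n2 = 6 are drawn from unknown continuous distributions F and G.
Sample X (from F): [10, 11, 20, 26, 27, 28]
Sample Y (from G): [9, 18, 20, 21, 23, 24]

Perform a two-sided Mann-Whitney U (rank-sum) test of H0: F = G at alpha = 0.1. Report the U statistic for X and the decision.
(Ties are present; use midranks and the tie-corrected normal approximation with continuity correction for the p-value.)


Step 1: Combine and sort all 12 observations; assign midranks.
sorted (value, group): (9,Y), (10,X), (11,X), (18,Y), (20,X), (20,Y), (21,Y), (23,Y), (24,Y), (26,X), (27,X), (28,X)
ranks: 9->1, 10->2, 11->3, 18->4, 20->5.5, 20->5.5, 21->7, 23->8, 24->9, 26->10, 27->11, 28->12
Step 2: Rank sum for X: R1 = 2 + 3 + 5.5 + 10 + 11 + 12 = 43.5.
Step 3: U_X = R1 - n1(n1+1)/2 = 43.5 - 6*7/2 = 43.5 - 21 = 22.5.
       U_Y = n1*n2 - U_X = 36 - 22.5 = 13.5.
Step 4: Ties are present, so use the tie-corrected normal approximation (with continuity correction) for the p-value.
Step 5: p-value = 0.521110; compare to alpha = 0.1. fail to reject H0.

U_X = 22.5, p = 0.521110, fail to reject H0 at alpha = 0.1.


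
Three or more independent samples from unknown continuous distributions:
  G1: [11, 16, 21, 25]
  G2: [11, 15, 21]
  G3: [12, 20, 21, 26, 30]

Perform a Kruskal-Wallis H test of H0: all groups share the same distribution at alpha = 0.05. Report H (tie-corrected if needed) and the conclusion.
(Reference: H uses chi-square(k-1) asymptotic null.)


Step 1: Combine all N = 12 observations and assign midranks.
sorted (value, group, rank): (11,G1,1.5), (11,G2,1.5), (12,G3,3), (15,G2,4), (16,G1,5), (20,G3,6), (21,G1,8), (21,G2,8), (21,G3,8), (25,G1,10), (26,G3,11), (30,G3,12)
Step 2: Sum ranks within each group.
R_1 = 24.5 (n_1 = 4)
R_2 = 13.5 (n_2 = 3)
R_3 = 40 (n_3 = 5)
Step 3: H = 12/(N(N+1)) * sum(R_i^2/n_i) - 3(N+1)
     = 12/(12*13) * (24.5^2/4 + 13.5^2/3 + 40^2/5) - 3*13
     = 0.076923 * 530.812 - 39
     = 1.831731.
Step 4: Ties present; correction factor C = 1 - 30/(12^3 - 12) = 0.982517. Corrected H = 1.831731 / 0.982517 = 1.864324.
Step 5: Under H0, H ~ chi^2(2); p-value = 0.393702.
Step 6: alpha = 0.05. fail to reject H0.

H = 1.8643, df = 2, p = 0.393702, fail to reject H0.


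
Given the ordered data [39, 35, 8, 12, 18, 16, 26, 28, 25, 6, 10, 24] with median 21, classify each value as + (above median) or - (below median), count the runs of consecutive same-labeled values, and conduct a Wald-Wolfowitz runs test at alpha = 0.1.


Step 1: Compute median = 21; label A = above, B = below.
Labels in order: AABBBBAAABBA  (n_A = 6, n_B = 6)
Step 2: Count runs R = 5.
Step 3: Under H0 (random ordering), E[R] = 2*n_A*n_B/(n_A+n_B) + 1 = 2*6*6/12 + 1 = 7.0000.
        Var[R] = 2*n_A*n_B*(2*n_A*n_B - n_A - n_B) / ((n_A+n_B)^2 * (n_A+n_B-1)) = 4320/1584 = 2.7273.
        SD[R] = 1.6514.
Step 4: Continuity-corrected z = (R + 0.5 - E[R]) / SD[R] = (5 + 0.5 - 7.0000) / 1.6514 = -0.9083.
Step 5: Two-sided p-value via normal approximation = 2*(1 - Phi(|z|)) = 0.363722.
Step 6: alpha = 0.1. fail to reject H0.

R = 5, z = -0.9083, p = 0.363722, fail to reject H0.


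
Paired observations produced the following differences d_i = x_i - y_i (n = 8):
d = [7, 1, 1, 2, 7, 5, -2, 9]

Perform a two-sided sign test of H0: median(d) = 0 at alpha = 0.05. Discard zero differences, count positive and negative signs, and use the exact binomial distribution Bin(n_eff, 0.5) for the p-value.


Step 1: Discard zero differences. Original n = 8; n_eff = number of nonzero differences = 8.
Nonzero differences (with sign): +7, +1, +1, +2, +7, +5, -2, +9
Step 2: Count signs: positive = 7, negative = 1.
Step 3: Under H0: P(positive) = 0.5, so the number of positives S ~ Bin(8, 0.5).
Step 4: Two-sided exact p-value = sum of Bin(8,0.5) probabilities at or below the observed probability = 0.070312.
Step 5: alpha = 0.05. fail to reject H0.

n_eff = 8, pos = 7, neg = 1, p = 0.070312, fail to reject H0.


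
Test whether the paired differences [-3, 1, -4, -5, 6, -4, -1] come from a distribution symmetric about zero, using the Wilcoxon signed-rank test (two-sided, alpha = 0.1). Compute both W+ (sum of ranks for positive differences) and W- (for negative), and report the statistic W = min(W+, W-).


Step 1: Drop any zero differences (none here) and take |d_i|.
|d| = [3, 1, 4, 5, 6, 4, 1]
Step 2: Midrank |d_i| (ties get averaged ranks).
ranks: |3|->3, |1|->1.5, |4|->4.5, |5|->6, |6|->7, |4|->4.5, |1|->1.5
Step 3: Attach original signs; sum ranks with positive sign and with negative sign.
W+ = 1.5 + 7 = 8.5
W- = 3 + 4.5 + 6 + 4.5 + 1.5 = 19.5
(Check: W+ + W- = 28 should equal n(n+1)/2 = 28.)
Step 4: Test statistic W = min(W+, W-) = 8.5.
Step 5: Ties in |d|, so use the tie-corrected normal approximation.
        E[W] = n(n+1)/4 = 7*8/4 = 14.
        Tie groups: |d|=1 (t=2), |d|=4 (t=2); sum(t^3 - t) = 12.
        Var[W] = n(n+1)(2n+1)/24 - sum(t^3-t)/48 = 840/24 - 12/48 = 34.75.
        z = (W - E[W]) / sqrt(Var[W]) = (8.5 - 14) / 5.8949 = -0.9330.
        Two-sided p = 2*Phi(z) = 0.350816.
Step 6: alpha = 0.1. fail to reject H0.

W+ = 8.5, W- = 19.5, W = min = 8.5, p = 0.350816, fail to reject H0.


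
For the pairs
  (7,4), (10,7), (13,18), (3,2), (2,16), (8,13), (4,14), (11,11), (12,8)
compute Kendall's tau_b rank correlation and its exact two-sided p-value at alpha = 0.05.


Step 1: Enumerate the 36 unordered pairs (i,j) with i<j and classify each by sign(x_j-x_i) * sign(y_j-y_i).
  (1,2):dx=+3,dy=+3->C; (1,3):dx=+6,dy=+14->C; (1,4):dx=-4,dy=-2->C; (1,5):dx=-5,dy=+12->D
  (1,6):dx=+1,dy=+9->C; (1,7):dx=-3,dy=+10->D; (1,8):dx=+4,dy=+7->C; (1,9):dx=+5,dy=+4->C
  (2,3):dx=+3,dy=+11->C; (2,4):dx=-7,dy=-5->C; (2,5):dx=-8,dy=+9->D; (2,6):dx=-2,dy=+6->D
  (2,7):dx=-6,dy=+7->D; (2,8):dx=+1,dy=+4->C; (2,9):dx=+2,dy=+1->C; (3,4):dx=-10,dy=-16->C
  (3,5):dx=-11,dy=-2->C; (3,6):dx=-5,dy=-5->C; (3,7):dx=-9,dy=-4->C; (3,8):dx=-2,dy=-7->C
  (3,9):dx=-1,dy=-10->C; (4,5):dx=-1,dy=+14->D; (4,6):dx=+5,dy=+11->C; (4,7):dx=+1,dy=+12->C
  (4,8):dx=+8,dy=+9->C; (4,9):dx=+9,dy=+6->C; (5,6):dx=+6,dy=-3->D; (5,7):dx=+2,dy=-2->D
  (5,8):dx=+9,dy=-5->D; (5,9):dx=+10,dy=-8->D; (6,7):dx=-4,dy=+1->D; (6,8):dx=+3,dy=-2->D
  (6,9):dx=+4,dy=-5->D; (7,8):dx=+7,dy=-3->D; (7,9):dx=+8,dy=-6->D; (8,9):dx=+1,dy=-3->D
Step 2: C = 20, D = 16, total pairs = 36.
Step 3: tau = (C - D)/(n(n-1)/2) = (20 - 16)/36 = 0.111111.
Step 4: Exact two-sided p-value (enumerate n! = 362880 permutations of y under H0): p = 0.761414.
Step 5: alpha = 0.05. fail to reject H0.

tau_b = 0.1111 (C=20, D=16), p = 0.761414, fail to reject H0.


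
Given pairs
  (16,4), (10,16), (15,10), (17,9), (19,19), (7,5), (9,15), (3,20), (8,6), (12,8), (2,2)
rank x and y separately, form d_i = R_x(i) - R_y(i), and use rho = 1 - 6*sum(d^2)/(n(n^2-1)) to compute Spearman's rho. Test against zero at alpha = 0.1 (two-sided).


Step 1: Rank x and y separately (midranks; no ties here).
rank(x): 16->9, 10->6, 15->8, 17->10, 19->11, 7->3, 9->5, 3->2, 8->4, 12->7, 2->1
rank(y): 4->2, 16->9, 10->7, 9->6, 19->10, 5->3, 15->8, 20->11, 6->4, 8->5, 2->1
Step 2: d_i = R_x(i) - R_y(i); compute d_i^2.
  (9-2)^2=49, (6-9)^2=9, (8-7)^2=1, (10-6)^2=16, (11-10)^2=1, (3-3)^2=0, (5-8)^2=9, (2-11)^2=81, (4-4)^2=0, (7-5)^2=4, (1-1)^2=0
sum(d^2) = 170.
Step 3: rho = 1 - 6*170 / (11*(11^2 - 1)) = 1 - 1020/1320 = 0.227273.
Step 4: Under H0, t = rho * sqrt((n-2)/(1-rho^2)) = 0.7001 ~ t(9).
Step 5: Two-sided p-value from the t-distribution with 9 df = 0.501536.
Step 6: alpha = 0.1. fail to reject H0.

rho = 0.2273, p = 0.501536, fail to reject H0 at alpha = 0.1.


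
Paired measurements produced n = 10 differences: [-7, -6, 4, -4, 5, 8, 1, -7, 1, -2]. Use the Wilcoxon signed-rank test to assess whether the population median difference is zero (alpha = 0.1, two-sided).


Step 1: Drop any zero differences (none here) and take |d_i|.
|d| = [7, 6, 4, 4, 5, 8, 1, 7, 1, 2]
Step 2: Midrank |d_i| (ties get averaged ranks).
ranks: |7|->8.5, |6|->7, |4|->4.5, |4|->4.5, |5|->6, |8|->10, |1|->1.5, |7|->8.5, |1|->1.5, |2|->3
Step 3: Attach original signs; sum ranks with positive sign and with negative sign.
W+ = 4.5 + 6 + 10 + 1.5 + 1.5 = 23.5
W- = 8.5 + 7 + 4.5 + 8.5 + 3 = 31.5
(Check: W+ + W- = 55 should equal n(n+1)/2 = 55.)
Step 4: Test statistic W = min(W+, W-) = 23.5.
Step 5: Ties in |d|, so use the tie-corrected normal approximation.
        E[W] = n(n+1)/4 = 10*11/4 = 27.5.
        Tie groups: |d|=1 (t=2), |d|=4 (t=2), |d|=7 (t=2); sum(t^3 - t) = 18.
        Var[W] = n(n+1)(2n+1)/24 - sum(t^3-t)/48 = 2310/24 - 18/48 = 95.875.
        z = (W - E[W]) / sqrt(Var[W]) = (23.5 - 27.5) / 9.7916 = -0.4085.
        Two-sided p = 2*Phi(z) = 0.682896.
Step 6: alpha = 0.1. fail to reject H0.

W+ = 23.5, W- = 31.5, W = min = 23.5, p = 0.682896, fail to reject H0.
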